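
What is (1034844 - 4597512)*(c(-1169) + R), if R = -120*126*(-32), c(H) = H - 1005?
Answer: -1716016044888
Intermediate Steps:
c(H) = -1005 + H
R = 483840 (R = -15120*(-32) = 483840)
(1034844 - 4597512)*(c(-1169) + R) = (1034844 - 4597512)*((-1005 - 1169) + 483840) = -3562668*(-2174 + 483840) = -3562668*481666 = -1716016044888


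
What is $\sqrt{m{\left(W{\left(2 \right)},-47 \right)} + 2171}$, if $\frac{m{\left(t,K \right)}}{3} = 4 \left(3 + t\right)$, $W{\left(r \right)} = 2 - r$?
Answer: $\sqrt{2207} \approx 46.979$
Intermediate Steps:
$m{\left(t,K \right)} = 36 + 12 t$ ($m{\left(t,K \right)} = 3 \cdot 4 \left(3 + t\right) = 3 \left(12 + 4 t\right) = 36 + 12 t$)
$\sqrt{m{\left(W{\left(2 \right)},-47 \right)} + 2171} = \sqrt{\left(36 + 12 \left(2 - 2\right)\right) + 2171} = \sqrt{\left(36 + 12 \cdot 0\right) + 2171} = \sqrt{\left(36 + 0\right) + 2171} = \sqrt{36 + 2171} = \sqrt{2207}$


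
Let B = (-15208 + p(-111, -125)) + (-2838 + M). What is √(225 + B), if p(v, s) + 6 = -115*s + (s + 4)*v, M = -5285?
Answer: √4694 ≈ 68.513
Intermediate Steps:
p(v, s) = -6 - 115*s + v*(4 + s) (p(v, s) = -6 + (-115*s + (s + 4)*v) = -6 + (-115*s + (4 + s)*v) = -6 + (-115*s + v*(4 + s)) = -6 - 115*s + v*(4 + s))
B = 4469 (B = (-15208 + (-6 - 115*(-125) + 4*(-111) - 125*(-111))) + (-2838 - 5285) = (-15208 + (-6 + 14375 - 444 + 13875)) - 8123 = (-15208 + 27800) - 8123 = 12592 - 8123 = 4469)
√(225 + B) = √(225 + 4469) = √4694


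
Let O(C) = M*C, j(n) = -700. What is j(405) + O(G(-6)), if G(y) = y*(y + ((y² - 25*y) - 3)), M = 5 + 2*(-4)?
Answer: 2486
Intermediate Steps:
M = -3 (M = 5 - 8 = -3)
G(y) = y*(-3 + y² - 24*y) (G(y) = y*(y + (-3 + y² - 25*y)) = y*(-3 + y² - 24*y))
O(C) = -3*C
j(405) + O(G(-6)) = -700 - (-18)*(-3 + (-6)² - 24*(-6)) = -700 - (-18)*(-3 + 36 + 144) = -700 - (-18)*177 = -700 - 3*(-1062) = -700 + 3186 = 2486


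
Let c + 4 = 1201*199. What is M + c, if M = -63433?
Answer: 175562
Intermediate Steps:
c = 238995 (c = -4 + 1201*199 = -4 + 238999 = 238995)
M + c = -63433 + 238995 = 175562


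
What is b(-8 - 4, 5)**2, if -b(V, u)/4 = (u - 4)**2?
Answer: 16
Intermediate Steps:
b(V, u) = -4*(-4 + u)**2 (b(V, u) = -4*(u - 4)**2 = -4*(-4 + u)**2)
b(-8 - 4, 5)**2 = (-4*(-4 + 5)**2)**2 = (-4*1**2)**2 = (-4*1)**2 = (-4)**2 = 16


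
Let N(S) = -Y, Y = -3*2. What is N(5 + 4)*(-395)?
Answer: -2370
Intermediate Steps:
Y = -6
N(S) = 6 (N(S) = -1*(-6) = 6)
N(5 + 4)*(-395) = 6*(-395) = -2370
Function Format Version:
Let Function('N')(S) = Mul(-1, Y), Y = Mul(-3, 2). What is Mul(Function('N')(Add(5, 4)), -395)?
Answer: -2370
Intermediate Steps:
Y = -6
Function('N')(S) = 6 (Function('N')(S) = Mul(-1, -6) = 6)
Mul(Function('N')(Add(5, 4)), -395) = Mul(6, -395) = -2370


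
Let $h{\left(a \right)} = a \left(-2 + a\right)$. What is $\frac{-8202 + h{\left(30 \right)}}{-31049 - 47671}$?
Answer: $\frac{1227}{13120} \approx 0.093521$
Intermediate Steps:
$\frac{-8202 + h{\left(30 \right)}}{-31049 - 47671} = \frac{-8202 + 30 \left(-2 + 30\right)}{-31049 - 47671} = \frac{-8202 + 30 \cdot 28}{-78720} = \left(-8202 + 840\right) \left(- \frac{1}{78720}\right) = \left(-7362\right) \left(- \frac{1}{78720}\right) = \frac{1227}{13120}$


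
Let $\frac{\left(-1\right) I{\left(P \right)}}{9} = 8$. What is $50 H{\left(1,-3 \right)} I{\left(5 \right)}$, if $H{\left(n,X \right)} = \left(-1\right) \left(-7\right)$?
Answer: $-25200$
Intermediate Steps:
$I{\left(P \right)} = -72$ ($I{\left(P \right)} = \left(-9\right) 8 = -72$)
$H{\left(n,X \right)} = 7$
$50 H{\left(1,-3 \right)} I{\left(5 \right)} = 50 \cdot 7 \left(-72\right) = 350 \left(-72\right) = -25200$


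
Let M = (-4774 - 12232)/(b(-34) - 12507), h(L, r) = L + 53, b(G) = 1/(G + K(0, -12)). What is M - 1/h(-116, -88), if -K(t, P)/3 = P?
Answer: 2167769/1575819 ≈ 1.3756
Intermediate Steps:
K(t, P) = -3*P
b(G) = 1/(36 + G) (b(G) = 1/(G - 3*(-12)) = 1/(G + 36) = 1/(36 + G))
h(L, r) = 53 + L
M = 34012/25013 (M = (-4774 - 12232)/(1/(36 - 34) - 12507) = -17006/(1/2 - 12507) = -17006/(½ - 12507) = -17006/(-25013/2) = -17006*(-2/25013) = 34012/25013 ≈ 1.3598)
M - 1/h(-116, -88) = 34012/25013 - 1/(53 - 116) = 34012/25013 - 1/(-63) = 34012/25013 - 1*(-1/63) = 34012/25013 + 1/63 = 2167769/1575819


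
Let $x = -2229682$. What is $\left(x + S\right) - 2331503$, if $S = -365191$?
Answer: $-4926376$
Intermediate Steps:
$\left(x + S\right) - 2331503 = \left(-2229682 - 365191\right) - 2331503 = -2594873 - 2331503 = -4926376$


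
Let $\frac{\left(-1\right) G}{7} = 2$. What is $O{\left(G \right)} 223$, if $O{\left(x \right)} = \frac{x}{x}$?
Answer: $223$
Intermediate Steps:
$G = -14$ ($G = \left(-7\right) 2 = -14$)
$O{\left(x \right)} = 1$
$O{\left(G \right)} 223 = 1 \cdot 223 = 223$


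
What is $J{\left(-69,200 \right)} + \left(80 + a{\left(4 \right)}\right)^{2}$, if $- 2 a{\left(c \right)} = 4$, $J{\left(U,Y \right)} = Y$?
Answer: $6284$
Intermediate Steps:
$a{\left(c \right)} = -2$ ($a{\left(c \right)} = \left(- \frac{1}{2}\right) 4 = -2$)
$J{\left(-69,200 \right)} + \left(80 + a{\left(4 \right)}\right)^{2} = 200 + \left(80 - 2\right)^{2} = 200 + 78^{2} = 200 + 6084 = 6284$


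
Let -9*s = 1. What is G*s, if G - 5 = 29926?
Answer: -9977/3 ≈ -3325.7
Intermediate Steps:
s = -⅑ (s = -⅑*1 = -⅑ ≈ -0.11111)
G = 29931 (G = 5 + 29926 = 29931)
G*s = 29931*(-⅑) = -9977/3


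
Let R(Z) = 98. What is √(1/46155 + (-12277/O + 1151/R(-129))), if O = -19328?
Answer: √7543137554018999670/780573360 ≈ 3.5185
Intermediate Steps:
√(1/46155 + (-12277/O + 1151/R(-129))) = √(1/46155 + (-12277/(-19328) + 1151/98)) = √(1/46155 + (-12277*(-1/19328) + 1151*(1/98))) = √(1/46155 + (12277/19328 + 1151/98)) = √(1/46155 + 11724837/947072) = √(541160798807/43712108160) = √7543137554018999670/780573360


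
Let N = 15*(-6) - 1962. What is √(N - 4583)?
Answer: I*√6635 ≈ 81.456*I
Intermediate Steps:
N = -2052 (N = -90 - 1962 = -2052)
√(N - 4583) = √(-2052 - 4583) = √(-6635) = I*√6635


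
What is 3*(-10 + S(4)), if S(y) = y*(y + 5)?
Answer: 78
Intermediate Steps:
S(y) = y*(5 + y)
3*(-10 + S(4)) = 3*(-10 + 4*(5 + 4)) = 3*(-10 + 4*9) = 3*(-10 + 36) = 3*26 = 78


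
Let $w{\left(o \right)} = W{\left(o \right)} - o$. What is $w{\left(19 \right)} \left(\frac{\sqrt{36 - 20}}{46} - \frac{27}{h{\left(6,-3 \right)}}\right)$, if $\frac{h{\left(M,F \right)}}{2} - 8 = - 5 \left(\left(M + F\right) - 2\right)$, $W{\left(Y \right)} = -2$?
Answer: $\frac{4263}{46} \approx 92.674$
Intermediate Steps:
$h{\left(M,F \right)} = 36 - 10 F - 10 M$ ($h{\left(M,F \right)} = 16 + 2 \left(- 5 \left(\left(M + F\right) - 2\right)\right) = 16 + 2 \left(- 5 \left(\left(F + M\right) - 2\right)\right) = 16 + 2 \left(- 5 \left(-2 + F + M\right)\right) = 16 + 2 \left(10 - 5 F - 5 M\right) = 16 - \left(-20 + 10 F + 10 M\right) = 36 - 10 F - 10 M$)
$w{\left(o \right)} = -2 - o$
$w{\left(19 \right)} \left(\frac{\sqrt{36 - 20}}{46} - \frac{27}{h{\left(6,-3 \right)}}\right) = \left(-2 - 19\right) \left(\frac{\sqrt{36 - 20}}{46} - \frac{27}{36 - -30 - 60}\right) = \left(-2 - 19\right) \left(\sqrt{16} \cdot \frac{1}{46} - \frac{27}{36 + 30 - 60}\right) = - 21 \left(4 \cdot \frac{1}{46} - \frac{27}{6}\right) = - 21 \left(\frac{2}{23} - \frac{9}{2}\right) = \left(-21\right) \left(- \frac{203}{46}\right) = \frac{4263}{46}$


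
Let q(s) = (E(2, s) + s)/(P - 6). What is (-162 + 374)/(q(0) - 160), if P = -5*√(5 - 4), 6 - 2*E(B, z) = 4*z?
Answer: -2332/1763 ≈ -1.3227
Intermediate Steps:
E(B, z) = 3 - 2*z
P = -5 (P = -5*√1 = -5*1 = -5)
q(s) = -3/11 + s/11 (q(s) = ((3 - 2*s) + s)/(-5 - 6) = (3 - s)/(-11) = (3 - s)*(-1/11) = -3/11 + s/11)
(-162 + 374)/(q(0) - 160) = (-162 + 374)/((-3/11 + (1/11)*0) - 160) = 212/((-3/11 + 0) - 160) = 212/(-3/11 - 160) = 212/(-1763/11) = 212*(-11/1763) = -2332/1763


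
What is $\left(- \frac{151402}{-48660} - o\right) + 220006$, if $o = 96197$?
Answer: $\frac{3012348671}{24330} \approx 1.2381 \cdot 10^{5}$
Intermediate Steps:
$\left(- \frac{151402}{-48660} - o\right) + 220006 = \left(- \frac{151402}{-48660} - 96197\right) + 220006 = \left(\left(-151402\right) \left(- \frac{1}{48660}\right) - 96197\right) + 220006 = \left(\frac{75701}{24330} - 96197\right) + 220006 = - \frac{2340397309}{24330} + 220006 = \frac{3012348671}{24330}$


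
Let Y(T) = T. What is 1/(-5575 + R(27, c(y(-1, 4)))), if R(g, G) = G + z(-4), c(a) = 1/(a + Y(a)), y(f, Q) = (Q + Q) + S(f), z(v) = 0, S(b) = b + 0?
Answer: -14/78049 ≈ -0.00017937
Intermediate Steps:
S(b) = b
y(f, Q) = f + 2*Q (y(f, Q) = (Q + Q) + f = 2*Q + f = f + 2*Q)
c(a) = 1/(2*a) (c(a) = 1/(a + a) = 1/(2*a))
R(g, G) = G (R(g, G) = G + 0 = G)
1/(-5575 + R(27, c(y(-1, 4)))) = 1/(-5575 + 1/(2*(-1 + 2*4))) = 1/(-5575 + 1/(2*(-1 + 8))) = 1/(-5575 + (½)/7) = 1/(-5575 + (½)*(⅐)) = 1/(-5575 + 1/14) = 1/(-78049/14) = -14/78049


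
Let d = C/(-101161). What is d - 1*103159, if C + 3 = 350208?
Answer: -10436017804/101161 ≈ -1.0316e+5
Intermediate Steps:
C = 350205 (C = -3 + 350208 = 350205)
d = -350205/101161 (d = 350205/(-101161) = 350205*(-1/101161) = -350205/101161 ≈ -3.4619)
d - 1*103159 = -350205/101161 - 1*103159 = -350205/101161 - 103159 = -10436017804/101161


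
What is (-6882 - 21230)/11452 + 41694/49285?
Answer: -32429294/20157565 ≈ -1.6088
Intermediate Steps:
(-6882 - 21230)/11452 + 41694/49285 = -28112*1/11452 + 41694*(1/49285) = -1004/409 + 41694/49285 = -32429294/20157565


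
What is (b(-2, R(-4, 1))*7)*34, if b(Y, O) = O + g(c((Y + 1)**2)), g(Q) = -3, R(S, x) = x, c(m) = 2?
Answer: -476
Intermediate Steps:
b(Y, O) = -3 + O (b(Y, O) = O - 3 = -3 + O)
(b(-2, R(-4, 1))*7)*34 = ((-3 + 1)*7)*34 = -2*7*34 = -14*34 = -476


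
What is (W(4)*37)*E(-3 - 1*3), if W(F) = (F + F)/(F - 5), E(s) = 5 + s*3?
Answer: 3848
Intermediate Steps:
E(s) = 5 + 3*s
W(F) = 2*F/(-5 + F) (W(F) = (2*F)/(-5 + F) = 2*F/(-5 + F))
(W(4)*37)*E(-3 - 1*3) = ((2*4/(-5 + 4))*37)*(5 + 3*(-3 - 1*3)) = ((2*4/(-1))*37)*(5 + 3*(-3 - 3)) = ((2*4*(-1))*37)*(5 + 3*(-6)) = (-8*37)*(5 - 18) = -296*(-13) = 3848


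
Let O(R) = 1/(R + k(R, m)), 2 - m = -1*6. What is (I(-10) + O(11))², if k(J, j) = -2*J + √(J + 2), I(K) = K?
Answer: 595147/5832 + 1091*√13/5832 ≈ 102.72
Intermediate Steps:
m = 8 (m = 2 - (-1)*6 = 2 - 1*(-6) = 2 + 6 = 8)
k(J, j) = √(2 + J) - 2*J (k(J, j) = -2*J + √(2 + J) = √(2 + J) - 2*J)
O(R) = 1/(√(2 + R) - R) (O(R) = 1/(R + (√(2 + R) - 2*R)) = 1/(√(2 + R) - R))
(I(-10) + O(11))² = (-10 - 1/(11 - √(2 + 11)))² = (-10 - 1/(11 - √13))²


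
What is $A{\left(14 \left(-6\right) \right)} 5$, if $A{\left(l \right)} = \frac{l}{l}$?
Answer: $5$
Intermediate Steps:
$A{\left(l \right)} = 1$
$A{\left(14 \left(-6\right) \right)} 5 = 1 \cdot 5 = 5$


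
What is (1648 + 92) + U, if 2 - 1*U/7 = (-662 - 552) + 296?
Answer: 8180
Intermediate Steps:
U = 6440 (U = 14 - 7*((-662 - 552) + 296) = 14 - 7*(-1214 + 296) = 14 - 7*(-918) = 14 + 6426 = 6440)
(1648 + 92) + U = (1648 + 92) + 6440 = 1740 + 6440 = 8180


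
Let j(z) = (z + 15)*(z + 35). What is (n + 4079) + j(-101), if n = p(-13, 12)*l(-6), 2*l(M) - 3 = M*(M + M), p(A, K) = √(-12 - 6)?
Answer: 9755 + 225*I*√2/2 ≈ 9755.0 + 159.1*I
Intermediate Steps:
p(A, K) = 3*I*√2 (p(A, K) = √(-18) = 3*I*√2)
j(z) = (15 + z)*(35 + z)
l(M) = 3/2 + M² (l(M) = 3/2 + (M*(M + M))/2 = 3/2 + (M*(2*M))/2 = 3/2 + (2*M²)/2 = 3/2 + M²)
n = 225*I*√2/2 (n = (3*I*√2)*(3/2 + (-6)²) = (3*I*√2)*(3/2 + 36) = (3*I*√2)*(75/2) = 225*I*√2/2 ≈ 159.1*I)
(n + 4079) + j(-101) = (225*I*√2/2 + 4079) + (525 + (-101)² + 50*(-101)) = (4079 + 225*I*√2/2) + (525 + 10201 - 5050) = (4079 + 225*I*√2/2) + 5676 = 9755 + 225*I*√2/2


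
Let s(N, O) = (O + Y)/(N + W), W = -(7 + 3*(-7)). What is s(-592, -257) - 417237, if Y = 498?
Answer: -241163227/578 ≈ -4.1724e+5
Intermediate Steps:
W = 14 (W = -(7 - 21) = -1*(-14) = 14)
s(N, O) = (498 + O)/(14 + N) (s(N, O) = (O + 498)/(N + 14) = (498 + O)/(14 + N))
s(-592, -257) - 417237 = (498 - 257)/(14 - 592) - 417237 = 241/(-578) - 417237 = -1/578*241 - 417237 = -241/578 - 417237 = -241163227/578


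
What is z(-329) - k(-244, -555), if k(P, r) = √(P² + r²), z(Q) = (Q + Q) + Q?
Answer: -987 - √367561 ≈ -1593.3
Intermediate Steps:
z(Q) = 3*Q (z(Q) = 2*Q + Q = 3*Q)
z(-329) - k(-244, -555) = 3*(-329) - √((-244)² + (-555)²) = -987 - √(59536 + 308025) = -987 - √367561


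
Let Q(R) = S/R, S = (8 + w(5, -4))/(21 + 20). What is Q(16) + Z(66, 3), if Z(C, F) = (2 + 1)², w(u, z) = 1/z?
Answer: 23647/2624 ≈ 9.0118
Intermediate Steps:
S = 31/164 (S = (8 + 1/(-4))/(21 + 20) = (8 - ¼)/41 = (31/4)*(1/41) = 31/164 ≈ 0.18902)
Z(C, F) = 9 (Z(C, F) = 3² = 9)
Q(R) = 31/(164*R)
Q(16) + Z(66, 3) = (31/164)/16 + 9 = (31/164)*(1/16) + 9 = 31/2624 + 9 = 23647/2624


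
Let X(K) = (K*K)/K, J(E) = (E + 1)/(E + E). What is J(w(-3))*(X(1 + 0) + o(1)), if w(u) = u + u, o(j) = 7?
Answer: 10/3 ≈ 3.3333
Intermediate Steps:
w(u) = 2*u
J(E) = (1 + E)/(2*E) (J(E) = (1 + E)/((2*E)) = (1 + E)*(1/(2*E)) = (1 + E)/(2*E))
X(K) = K (X(K) = K²/K = K)
J(w(-3))*(X(1 + 0) + o(1)) = ((1 + 2*(-3))/(2*((2*(-3)))))*((1 + 0) + 7) = ((½)*(1 - 6)/(-6))*(1 + 7) = ((½)*(-⅙)*(-5))*8 = (5/12)*8 = 10/3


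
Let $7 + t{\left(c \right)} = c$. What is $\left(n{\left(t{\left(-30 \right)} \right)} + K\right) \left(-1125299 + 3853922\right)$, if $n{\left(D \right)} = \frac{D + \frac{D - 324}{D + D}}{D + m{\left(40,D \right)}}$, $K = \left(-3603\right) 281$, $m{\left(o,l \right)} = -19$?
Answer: $- \frac{11448105374881545}{4144} \approx -2.7626 \cdot 10^{12}$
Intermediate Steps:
$t{\left(c \right)} = -7 + c$
$K = -1012443$
$n{\left(D \right)} = \frac{D + \frac{-324 + D}{2 D}}{-19 + D}$ ($n{\left(D \right)} = \frac{D + \frac{D - 324}{D + D}}{D - 19} = \frac{D + \frac{-324 + D}{2 D}}{-19 + D}$)
$\left(n{\left(t{\left(-30 \right)} \right)} + K\right) \left(-1125299 + 3853922\right) = \left(\frac{-162 + \left(-7 - 30\right)^{2} + \frac{-7 - 30}{2}}{\left(-7 - 30\right) \left(-19 - 37\right)} - 1012443\right) \left(-1125299 + 3853922\right) = \left(\frac{-162 + \left(-37\right)^{2} + \frac{1}{2} \left(-37\right)}{\left(-37\right) \left(-19 - 37\right)} - 1012443\right) 2728623 = \left(- \frac{-162 + 1369 - \frac{37}{2}}{37 \left(-56\right)} - 1012443\right) 2728623 = \left(\left(- \frac{1}{37}\right) \left(- \frac{1}{56}\right) \frac{2377}{2} - 1012443\right) 2728623 = \left(\frac{2377}{4144} - 1012443\right) 2728623 = \left(- \frac{4195561415}{4144}\right) 2728623 = - \frac{11448105374881545}{4144}$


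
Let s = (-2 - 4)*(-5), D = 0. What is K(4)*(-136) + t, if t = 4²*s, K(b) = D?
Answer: 480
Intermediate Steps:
K(b) = 0
s = 30 (s = -6*(-5) = 30)
t = 480 (t = 4²*30 = 16*30 = 480)
K(4)*(-136) + t = 0*(-136) + 480 = 0 + 480 = 480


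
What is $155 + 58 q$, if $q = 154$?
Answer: $9087$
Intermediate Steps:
$155 + 58 q = 155 + 58 \cdot 154 = 155 + 8932 = 9087$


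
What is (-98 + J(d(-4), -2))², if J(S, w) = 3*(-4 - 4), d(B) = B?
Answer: 14884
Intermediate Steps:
J(S, w) = -24 (J(S, w) = 3*(-8) = -24)
(-98 + J(d(-4), -2))² = (-98 - 24)² = (-122)² = 14884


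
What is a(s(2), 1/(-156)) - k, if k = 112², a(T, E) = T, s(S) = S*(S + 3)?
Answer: -12534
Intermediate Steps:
s(S) = S*(3 + S)
k = 12544
a(s(2), 1/(-156)) - k = 2*(3 + 2) - 1*12544 = 2*5 - 12544 = 10 - 12544 = -12534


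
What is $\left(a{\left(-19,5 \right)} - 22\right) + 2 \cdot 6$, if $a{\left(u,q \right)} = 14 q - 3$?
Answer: $57$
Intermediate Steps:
$a{\left(u,q \right)} = -3 + 14 q$
$\left(a{\left(-19,5 \right)} - 22\right) + 2 \cdot 6 = \left(\left(-3 + 14 \cdot 5\right) - 22\right) + 2 \cdot 6 = \left(\left(-3 + 70\right) - 22\right) + 12 = \left(67 - 22\right) + 12 = 45 + 12 = 57$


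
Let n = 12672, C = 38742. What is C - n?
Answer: 26070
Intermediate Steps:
C - n = 38742 - 1*12672 = 38742 - 12672 = 26070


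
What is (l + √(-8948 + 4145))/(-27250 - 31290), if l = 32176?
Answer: -8044/14635 - I*√4803/58540 ≈ -0.54964 - 0.0011839*I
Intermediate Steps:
(l + √(-8948 + 4145))/(-27250 - 31290) = (32176 + √(-8948 + 4145))/(-27250 - 31290) = (32176 + √(-4803))/(-58540) = (32176 + I*√4803)*(-1/58540) = -8044/14635 - I*√4803/58540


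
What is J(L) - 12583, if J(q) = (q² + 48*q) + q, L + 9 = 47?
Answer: -9277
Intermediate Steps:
L = 38 (L = -9 + 47 = 38)
J(q) = q² + 49*q
J(L) - 12583 = 38*(49 + 38) - 12583 = 38*87 - 12583 = 3306 - 12583 = -9277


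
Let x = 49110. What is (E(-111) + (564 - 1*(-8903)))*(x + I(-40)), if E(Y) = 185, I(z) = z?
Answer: 473623640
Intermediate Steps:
(E(-111) + (564 - 1*(-8903)))*(x + I(-40)) = (185 + (564 - 1*(-8903)))*(49110 - 40) = (185 + (564 + 8903))*49070 = (185 + 9467)*49070 = 9652*49070 = 473623640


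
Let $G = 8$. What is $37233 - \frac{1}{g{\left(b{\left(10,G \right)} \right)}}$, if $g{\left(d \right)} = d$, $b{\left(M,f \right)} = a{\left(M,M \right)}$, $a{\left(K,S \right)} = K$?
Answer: $\frac{372329}{10} \approx 37233.0$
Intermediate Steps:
$b{\left(M,f \right)} = M$
$37233 - \frac{1}{g{\left(b{\left(10,G \right)} \right)}} = 37233 - \frac{1}{10} = \frac{372329}{10}$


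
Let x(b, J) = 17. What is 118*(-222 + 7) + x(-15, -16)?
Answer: -25353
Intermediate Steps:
118*(-222 + 7) + x(-15, -16) = 118*(-222 + 7) + 17 = 118*(-215) + 17 = -25370 + 17 = -25353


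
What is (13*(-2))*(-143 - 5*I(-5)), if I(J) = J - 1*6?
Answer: 2288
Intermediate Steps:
I(J) = -6 + J (I(J) = J - 6 = -6 + J)
(13*(-2))*(-143 - 5*I(-5)) = (13*(-2))*(-143 - 5*(-6 - 5)) = -26*(-143 - 5*(-11)) = -26*(-143 + 55) = -26*(-88) = 2288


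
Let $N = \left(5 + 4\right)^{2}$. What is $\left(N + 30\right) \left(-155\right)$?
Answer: $-17205$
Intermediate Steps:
$N = 81$ ($N = 9^{2} = 81$)
$\left(N + 30\right) \left(-155\right) = \left(81 + 30\right) \left(-155\right) = 111 \left(-155\right) = -17205$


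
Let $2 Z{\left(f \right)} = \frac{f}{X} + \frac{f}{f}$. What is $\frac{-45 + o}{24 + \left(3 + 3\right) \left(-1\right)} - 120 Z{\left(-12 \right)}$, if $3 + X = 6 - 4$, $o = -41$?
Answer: $- \frac{7063}{9} \approx -784.78$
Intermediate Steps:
$X = -1$ ($X = -3 + \left(6 - 4\right) = -3 + 2 = -1$)
$Z{\left(f \right)} = \frac{1}{2} - \frac{f}{2}$ ($Z{\left(f \right)} = \frac{\frac{f}{-1} + \frac{f}{f}}{2} = \frac{f \left(-1\right) + 1}{2} = \frac{- f + 1}{2} = \frac{1 - f}{2} = \frac{1}{2} - \frac{f}{2}$)
$\frac{-45 + o}{24 + \left(3 + 3\right) \left(-1\right)} - 120 Z{\left(-12 \right)} = \frac{-45 - 41}{24 + \left(3 + 3\right) \left(-1\right)} - 120 \left(\frac{1}{2} - -6\right) = - \frac{86}{24 + 6 \left(-1\right)} - 120 \left(\frac{1}{2} + 6\right) = - \frac{86}{24 - 6} - 780 = - \frac{86}{18} - 780 = \left(-86\right) \frac{1}{18} - 780 = - \frac{43}{9} - 780 = - \frac{7063}{9}$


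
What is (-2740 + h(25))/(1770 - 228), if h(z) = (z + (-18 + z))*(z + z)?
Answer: -190/257 ≈ -0.73930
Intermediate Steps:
h(z) = 2*z*(-18 + 2*z) (h(z) = (-18 + 2*z)*(2*z) = 2*z*(-18 + 2*z))
(-2740 + h(25))/(1770 - 228) = (-2740 + 4*25*(-9 + 25))/(1770 - 228) = (-2740 + 4*25*16)/1542 = (-2740 + 1600)*(1/1542) = -1140*1/1542 = -190/257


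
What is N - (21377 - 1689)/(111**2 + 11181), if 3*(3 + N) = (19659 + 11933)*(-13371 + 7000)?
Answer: -262794981547/3917 ≈ -6.7091e+7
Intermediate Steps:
N = -201272641/3 (N = -3 + ((19659 + 11933)*(-13371 + 7000))/3 = -3 + (31592*(-6371))/3 = -3 + (1/3)*(-201272632) = -3 - 201272632/3 = -201272641/3 ≈ -6.7091e+7)
N - (21377 - 1689)/(111**2 + 11181) = -201272641/3 - (21377 - 1689)/(111**2 + 11181) = -201272641/3 - 19688/(12321 + 11181) = -201272641/3 - 19688/23502 = -201272641/3 - 1*9844/11751 = -201272641/3 - 9844/11751 = -262794981547/3917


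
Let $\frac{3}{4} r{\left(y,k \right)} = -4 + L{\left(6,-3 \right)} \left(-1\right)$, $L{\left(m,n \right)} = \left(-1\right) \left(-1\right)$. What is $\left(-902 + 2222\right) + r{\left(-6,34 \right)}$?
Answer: $\frac{3940}{3} \approx 1313.3$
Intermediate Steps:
$L{\left(m,n \right)} = 1$
$r{\left(y,k \right)} = - \frac{20}{3}$ ($r{\left(y,k \right)} = \frac{4 \left(-4 + 1 \left(-1\right)\right)}{3} = \frac{4 \left(-4 - 1\right)}{3} = \frac{4}{3} \left(-5\right) = - \frac{20}{3}$)
$\left(-902 + 2222\right) + r{\left(-6,34 \right)} = \left(-902 + 2222\right) - \frac{20}{3} = 1320 - \frac{20}{3} = \frac{3940}{3}$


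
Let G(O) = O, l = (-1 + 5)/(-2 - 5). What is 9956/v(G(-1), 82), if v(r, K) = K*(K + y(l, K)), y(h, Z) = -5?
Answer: 4978/3157 ≈ 1.5768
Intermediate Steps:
l = -4/7 (l = 4/(-7) = 4*(-1/7) = -4/7 ≈ -0.57143)
v(r, K) = K*(-5 + K) (v(r, K) = K*(K - 5) = K*(-5 + K))
9956/v(G(-1), 82) = 9956/((82*(-5 + 82))) = 9956/((82*77)) = 9956/6314 = 9956*(1/6314) = 4978/3157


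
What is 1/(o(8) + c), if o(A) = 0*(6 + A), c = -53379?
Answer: -1/53379 ≈ -1.8734e-5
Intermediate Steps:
o(A) = 0
1/(o(8) + c) = 1/(0 - 53379) = 1/(-53379) = -1/53379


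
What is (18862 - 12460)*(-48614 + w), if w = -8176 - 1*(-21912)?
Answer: -223288956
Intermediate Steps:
w = 13736 (w = -8176 + 21912 = 13736)
(18862 - 12460)*(-48614 + w) = (18862 - 12460)*(-48614 + 13736) = 6402*(-34878) = -223288956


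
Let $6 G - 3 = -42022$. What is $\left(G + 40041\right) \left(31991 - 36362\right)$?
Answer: $- \frac{288816739}{2} \approx -1.4441 \cdot 10^{8}$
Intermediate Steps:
$G = - \frac{42019}{6}$ ($G = \frac{1}{2} + \frac{1}{6} \left(-42022\right) = \frac{1}{2} - \frac{21011}{3} = - \frac{42019}{6} \approx -7003.2$)
$\left(G + 40041\right) \left(31991 - 36362\right) = \left(- \frac{42019}{6} + 40041\right) \left(31991 - 36362\right) = \frac{198227}{6} \left(-4371\right) = - \frac{288816739}{2}$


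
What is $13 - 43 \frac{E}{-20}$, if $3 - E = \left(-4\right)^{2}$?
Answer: $- \frac{299}{20} \approx -14.95$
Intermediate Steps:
$E = -13$ ($E = 3 - \left(-4\right)^{2} = 3 - 16 = -13$)
$13 - 43 \frac{E}{-20} = 13 - 43 \left(- \frac{13}{-20}\right) = 13 - 43 \left(\left(-13\right) \left(- \frac{1}{20}\right)\right) = 13 - \frac{559}{20} = - \frac{299}{20}$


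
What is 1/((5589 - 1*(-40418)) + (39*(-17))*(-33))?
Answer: 1/67886 ≈ 1.4731e-5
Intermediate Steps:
1/((5589 - 1*(-40418)) + (39*(-17))*(-33)) = 1/((5589 + 40418) - 663*(-33)) = 1/(46007 + 21879) = 1/67886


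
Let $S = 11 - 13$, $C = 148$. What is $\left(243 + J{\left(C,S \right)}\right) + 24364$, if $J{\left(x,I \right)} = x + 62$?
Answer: $24817$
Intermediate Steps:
$S = -2$
$J{\left(x,I \right)} = 62 + x$
$\left(243 + J{\left(C,S \right)}\right) + 24364 = \left(243 + \left(62 + 148\right)\right) + 24364 = \left(243 + 210\right) + 24364 = 453 + 24364 = 24817$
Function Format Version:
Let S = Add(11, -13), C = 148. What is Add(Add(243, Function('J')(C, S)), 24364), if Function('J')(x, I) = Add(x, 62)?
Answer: 24817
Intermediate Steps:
S = -2
Function('J')(x, I) = Add(62, x)
Add(Add(243, Function('J')(C, S)), 24364) = Add(Add(243, Add(62, 148)), 24364) = Add(Add(243, 210), 24364) = Add(453, 24364) = 24817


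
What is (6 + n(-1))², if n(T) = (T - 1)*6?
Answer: 36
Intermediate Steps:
n(T) = -6 + 6*T (n(T) = (-1 + T)*6 = -6 + 6*T)
(6 + n(-1))² = (6 + (-6 + 6*(-1)))² = (6 + (-6 - 6))² = (6 - 12)² = (-6)² = 36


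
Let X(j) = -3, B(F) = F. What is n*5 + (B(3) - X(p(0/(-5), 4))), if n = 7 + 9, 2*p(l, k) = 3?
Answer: 86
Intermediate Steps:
p(l, k) = 3/2 (p(l, k) = (½)*3 = 3/2)
n = 16
n*5 + (B(3) - X(p(0/(-5), 4))) = 16*5 + (3 - 1*(-3)) = 80 + (3 + 3) = 80 + 6 = 86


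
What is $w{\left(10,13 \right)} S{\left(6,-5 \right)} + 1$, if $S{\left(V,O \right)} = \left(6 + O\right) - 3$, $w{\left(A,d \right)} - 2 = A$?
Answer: $-23$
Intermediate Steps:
$w{\left(A,d \right)} = 2 + A$
$S{\left(V,O \right)} = 3 + O$
$w{\left(10,13 \right)} S{\left(6,-5 \right)} + 1 = \left(2 + 10\right) \left(3 - 5\right) + 1 = 12 \left(-2\right) + 1 = -24 + 1 = -23$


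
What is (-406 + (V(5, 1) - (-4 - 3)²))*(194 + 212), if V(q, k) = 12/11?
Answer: -2027158/11 ≈ -1.8429e+5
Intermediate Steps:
V(q, k) = 12/11 (V(q, k) = 12*(1/11) = 12/11)
(-406 + (V(5, 1) - (-4 - 3)²))*(194 + 212) = (-406 + (12/11 - (-4 - 3)²))*(194 + 212) = (-406 + (12/11 - 1*(-7)²))*406 = (-406 + (12/11 - 1*49))*406 = (-406 + (12/11 - 49))*406 = (-406 - 527/11)*406 = -4993/11*406 = -2027158/11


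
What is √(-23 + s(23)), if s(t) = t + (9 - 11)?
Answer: I*√2 ≈ 1.4142*I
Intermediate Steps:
s(t) = -2 + t (s(t) = t - 2 = -2 + t)
√(-23 + s(23)) = √(-23 + (-2 + 23)) = √(-23 + 21) = √(-2) = I*√2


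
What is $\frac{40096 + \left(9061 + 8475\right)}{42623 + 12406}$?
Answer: $\frac{57632}{55029} \approx 1.0473$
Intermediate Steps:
$\frac{40096 + \left(9061 + 8475\right)}{42623 + 12406} = \frac{40096 + 17536}{55029} = 57632 \cdot \frac{1}{55029} = \frac{57632}{55029}$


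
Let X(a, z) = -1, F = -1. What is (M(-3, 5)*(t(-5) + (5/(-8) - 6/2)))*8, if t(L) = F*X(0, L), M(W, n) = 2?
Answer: -42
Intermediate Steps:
t(L) = 1 (t(L) = -1*(-1) = 1)
(M(-3, 5)*(t(-5) + (5/(-8) - 6/2)))*8 = (2*(1 + (5/(-8) - 6/2)))*8 = (2*(1 + (5*(-⅛) - 6*½)))*8 = (2*(1 + (-5/8 - 3)))*8 = (2*(1 - 29/8))*8 = (2*(-21/8))*8 = -21/4*8 = -42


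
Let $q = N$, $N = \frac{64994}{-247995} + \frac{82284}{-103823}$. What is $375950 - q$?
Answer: $\frac{9679831691408392}{25747584885} \approx 3.7595 \cdot 10^{5}$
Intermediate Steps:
$N = - \frac{27153892642}{25747584885}$ ($N = 64994 \left(- \frac{1}{247995}\right) + 82284 \left(- \frac{1}{103823}\right) = - \frac{64994}{247995} - \frac{82284}{103823} = - \frac{27153892642}{25747584885} \approx -1.0546$)
$q = - \frac{27153892642}{25747584885} \approx -1.0546$
$375950 - q = 375950 - - \frac{27153892642}{25747584885} = 375950 + \frac{27153892642}{25747584885} = \frac{9679831691408392}{25747584885}$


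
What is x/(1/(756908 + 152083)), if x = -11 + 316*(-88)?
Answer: -25287220629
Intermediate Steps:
x = -27819 (x = -11 - 27808 = -27819)
x/(1/(756908 + 152083)) = -27819/(1/(756908 + 152083)) = -27819/(1/908991) = -27819/1/908991 = -27819*908991 = -25287220629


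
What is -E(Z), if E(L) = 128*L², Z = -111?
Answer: -1577088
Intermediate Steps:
-E(Z) = -128*(-111)² = -128*12321 = -1*1577088 = -1577088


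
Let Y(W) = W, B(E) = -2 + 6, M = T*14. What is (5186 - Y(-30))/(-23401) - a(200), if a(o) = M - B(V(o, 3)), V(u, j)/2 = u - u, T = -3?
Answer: 1071230/23401 ≈ 45.777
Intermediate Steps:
V(u, j) = 0 (V(u, j) = 2*(u - u) = 2*0 = 0)
M = -42 (M = -3*14 = -42)
B(E) = 4
a(o) = -46 (a(o) = -42 - 1*4 = -42 - 4 = -46)
(5186 - Y(-30))/(-23401) - a(200) = (5186 - 1*(-30))/(-23401) - 1*(-46) = (5186 + 30)*(-1/23401) + 46 = 5216*(-1/23401) + 46 = -5216/23401 + 46 = 1071230/23401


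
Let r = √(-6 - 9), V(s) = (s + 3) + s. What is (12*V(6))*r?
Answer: 180*I*√15 ≈ 697.14*I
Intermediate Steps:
V(s) = 3 + 2*s (V(s) = (3 + s) + s = 3 + 2*s)
r = I*√15 (r = √(-15) = I*√15 ≈ 3.873*I)
(12*V(6))*r = (12*(3 + 2*6))*(I*√15) = (12*(3 + 12))*(I*√15) = (12*15)*(I*√15) = 180*(I*√15) = 180*I*√15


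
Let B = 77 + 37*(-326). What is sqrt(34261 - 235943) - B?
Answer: 11985 + I*sqrt(201682) ≈ 11985.0 + 449.09*I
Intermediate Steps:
B = -11985 (B = 77 - 12062 = -11985)
sqrt(34261 - 235943) - B = sqrt(34261 - 235943) - 1*(-11985) = sqrt(-201682) + 11985 = I*sqrt(201682) + 11985 = 11985 + I*sqrt(201682)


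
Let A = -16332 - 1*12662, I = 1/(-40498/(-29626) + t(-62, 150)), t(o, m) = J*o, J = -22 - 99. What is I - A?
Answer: 3222607005563/111147375 ≈ 28994.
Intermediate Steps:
J = -121
t(o, m) = -121*o
I = 14813/111147375 (I = 1/(-40498/(-29626) - 121*(-62)) = 1/(-40498*(-1/29626) + 7502) = 1/(20249/14813 + 7502) = 1/(111147375/14813) = 14813/111147375 ≈ 0.00013327)
A = -28994 (A = -16332 - 12662 = -28994)
I - A = 14813/111147375 - 1*(-28994) = 14813/111147375 + 28994 = 3222607005563/111147375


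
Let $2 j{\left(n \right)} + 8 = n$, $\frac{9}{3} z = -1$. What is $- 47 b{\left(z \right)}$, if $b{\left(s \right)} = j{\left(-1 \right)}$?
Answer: $\frac{423}{2} \approx 211.5$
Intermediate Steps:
$z = - \frac{1}{3}$ ($z = \frac{1}{3} \left(-1\right) = - \frac{1}{3} \approx -0.33333$)
$j{\left(n \right)} = -4 + \frac{n}{2}$
$b{\left(s \right)} = - \frac{9}{2}$ ($b{\left(s \right)} = -4 + \frac{1}{2} \left(-1\right) = -4 - \frac{1}{2} = - \frac{9}{2}$)
$- 47 b{\left(z \right)} = \left(-47\right) \left(- \frac{9}{2}\right) = \frac{423}{2}$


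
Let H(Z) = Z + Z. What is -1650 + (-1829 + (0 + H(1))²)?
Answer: -3475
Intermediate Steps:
H(Z) = 2*Z
-1650 + (-1829 + (0 + H(1))²) = -1650 + (-1829 + (0 + 2*1)²) = -1650 + (-1829 + (0 + 2)²) = -1650 + (-1829 + 2²) = -1650 + (-1829 + 4) = -1650 - 1825 = -3475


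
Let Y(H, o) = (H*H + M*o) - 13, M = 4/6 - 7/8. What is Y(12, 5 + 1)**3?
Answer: 139798359/64 ≈ 2.1843e+6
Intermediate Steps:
M = -5/24 (M = 4*(1/6) - 7*1/8 = 2/3 - 7/8 = -5/24 ≈ -0.20833)
Y(H, o) = -13 + H**2 - 5*o/24 (Y(H, o) = (H*H - 5*o/24) - 13 = (H**2 - 5*o/24) - 13 = -13 + H**2 - 5*o/24)
Y(12, 5 + 1)**3 = (-13 + 12**2 - 5*(5 + 1)/24)**3 = (-13 + 144 - 5/24*6)**3 = (-13 + 144 - 5/4)**3 = (519/4)**3 = 139798359/64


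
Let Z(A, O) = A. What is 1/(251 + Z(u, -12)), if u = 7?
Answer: 1/258 ≈ 0.0038760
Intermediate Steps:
1/(251 + Z(u, -12)) = 1/(251 + 7) = 1/258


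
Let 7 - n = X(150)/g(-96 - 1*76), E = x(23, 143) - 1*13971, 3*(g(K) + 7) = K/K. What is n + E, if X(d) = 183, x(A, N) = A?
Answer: -278271/20 ≈ -13914.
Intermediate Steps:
g(K) = -20/3 (g(K) = -7 + (K/K)/3 = -7 + (⅓)*1 = -7 + ⅓ = -20/3)
E = -13948 (E = 23 - 1*13971 = 23 - 13971 = -13948)
n = 689/20 (n = 7 - 183/(-20/3) = 7 - 183*(-3)/20 = 7 - 1*(-549/20) = 7 + 549/20 = 689/20 ≈ 34.450)
n + E = 689/20 - 13948 = -278271/20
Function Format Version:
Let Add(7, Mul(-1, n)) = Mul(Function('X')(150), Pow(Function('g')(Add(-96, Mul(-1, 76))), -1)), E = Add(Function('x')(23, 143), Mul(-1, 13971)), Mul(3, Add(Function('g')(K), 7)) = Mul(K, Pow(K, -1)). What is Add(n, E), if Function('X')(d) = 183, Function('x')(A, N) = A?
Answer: Rational(-278271, 20) ≈ -13914.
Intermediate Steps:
Function('g')(K) = Rational(-20, 3) (Function('g')(K) = Add(-7, Mul(Rational(1, 3), Mul(K, Pow(K, -1)))) = Add(-7, Mul(Rational(1, 3), 1)) = Add(-7, Rational(1, 3)) = Rational(-20, 3))
E = -13948 (E = Add(23, Mul(-1, 13971)) = Add(23, -13971) = -13948)
n = Rational(689, 20) (n = Add(7, Mul(-1, Mul(183, Pow(Rational(-20, 3), -1)))) = Add(7, Mul(-1, Mul(183, Rational(-3, 20)))) = Add(7, Mul(-1, Rational(-549, 20))) = Add(7, Rational(549, 20)) = Rational(689, 20) ≈ 34.450)
Add(n, E) = Add(Rational(689, 20), -13948) = Rational(-278271, 20)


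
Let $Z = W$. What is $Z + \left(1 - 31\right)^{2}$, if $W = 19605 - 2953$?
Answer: $17552$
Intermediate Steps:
$W = 16652$ ($W = 19605 - 2953 = 16652$)
$Z = 16652$
$Z + \left(1 - 31\right)^{2} = 16652 + \left(1 - 31\right)^{2} = 16652 + \left(-30\right)^{2} = 16652 + 900 = 17552$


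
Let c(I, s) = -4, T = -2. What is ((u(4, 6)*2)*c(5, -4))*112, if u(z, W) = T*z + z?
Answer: 3584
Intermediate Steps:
u(z, W) = -z (u(z, W) = -2*z + z = -z)
((u(4, 6)*2)*c(5, -4))*112 = ((-1*4*2)*(-4))*112 = (-4*2*(-4))*112 = -8*(-4)*112 = 32*112 = 3584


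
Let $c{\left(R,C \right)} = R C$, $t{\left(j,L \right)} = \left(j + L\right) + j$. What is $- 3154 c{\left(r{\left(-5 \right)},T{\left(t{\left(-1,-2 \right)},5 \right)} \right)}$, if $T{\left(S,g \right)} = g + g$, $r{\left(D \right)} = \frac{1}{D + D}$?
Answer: $3154$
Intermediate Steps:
$t{\left(j,L \right)} = L + 2 j$ ($t{\left(j,L \right)} = \left(L + j\right) + j = L + 2 j$)
$r{\left(D \right)} = \frac{1}{2 D}$
$T{\left(S,g \right)} = 2 g$
$c{\left(R,C \right)} = C R$
$- 3154 c{\left(r{\left(-5 \right)},T{\left(t{\left(-1,-2 \right)},5 \right)} \right)} = - 3154 \cdot 2 \cdot 5 \frac{1}{2 \left(-5\right)} = - 3154 \cdot 10 \cdot \frac{1}{2} \left(- \frac{1}{5}\right) = - 3154 \cdot 10 \left(- \frac{1}{10}\right) = \left(-3154\right) \left(-1\right) = 3154$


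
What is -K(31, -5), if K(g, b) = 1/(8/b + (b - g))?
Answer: 5/188 ≈ 0.026596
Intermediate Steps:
K(g, b) = 1/(b - g + 8/b)
-K(31, -5) = -(-5)/(8 + (-5)**2 - 1*(-5)*31) = -(-5)/(8 + 25 + 155) = -(-5)/188 = -1*(-5/188) = 5/188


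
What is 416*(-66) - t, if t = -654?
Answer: -26802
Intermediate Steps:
416*(-66) - t = 416*(-66) - 1*(-654) = -27456 + 654 = -26802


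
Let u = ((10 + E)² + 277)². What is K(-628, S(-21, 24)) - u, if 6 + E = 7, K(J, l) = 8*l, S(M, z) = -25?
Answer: -158604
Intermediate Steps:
E = 1 (E = -6 + 7 = 1)
u = 158404 (u = ((10 + 1)² + 277)² = (11² + 277)² = (121 + 277)² = 398² = 158404)
K(-628, S(-21, 24)) - u = 8*(-25) - 1*158404 = -200 - 158404 = -158604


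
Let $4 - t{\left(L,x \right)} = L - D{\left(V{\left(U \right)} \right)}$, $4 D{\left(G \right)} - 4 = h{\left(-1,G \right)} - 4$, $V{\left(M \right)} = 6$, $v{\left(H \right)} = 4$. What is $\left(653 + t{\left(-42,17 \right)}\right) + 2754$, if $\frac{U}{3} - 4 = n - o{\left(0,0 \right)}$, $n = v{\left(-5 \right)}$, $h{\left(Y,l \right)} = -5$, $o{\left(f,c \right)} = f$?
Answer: $\frac{13807}{4} \approx 3451.8$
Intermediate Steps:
$n = 4$
$U = 24$ ($U = 12 + 3 \left(4 - 0\right) = 12 + 3 \left(4 + 0\right) = 12 + 3 \cdot 4 = 12 + 12 = 24$)
$D{\left(G \right)} = - \frac{5}{4}$ ($D{\left(G \right)} = 1 + \frac{-5 - 4}{4} = 1 + \frac{1}{4} \left(-9\right) = 1 - \frac{9}{4} = - \frac{5}{4}$)
$t{\left(L,x \right)} = \frac{11}{4} - L$ ($t{\left(L,x \right)} = 4 - \left(L - - \frac{5}{4}\right) = 4 - \left(L + \frac{5}{4}\right) = 4 - \left(\frac{5}{4} + L\right) = \frac{11}{4} - L$)
$\left(653 + t{\left(-42,17 \right)}\right) + 2754 = \left(653 + \left(\frac{11}{4} - -42\right)\right) + 2754 = \left(653 + \left(\frac{11}{4} + 42\right)\right) + 2754 = \left(653 + \frac{179}{4}\right) + 2754 = \frac{2791}{4} + 2754 = \frac{13807}{4}$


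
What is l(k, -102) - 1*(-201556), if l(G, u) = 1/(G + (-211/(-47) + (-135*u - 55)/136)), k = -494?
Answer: 500735037540/2484347 ≈ 2.0156e+5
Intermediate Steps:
l(G, u) = 1/(26111/6392 + G - 135*u/136) (l(G, u) = 1/(G + (-211*(-1/47) + (-55 - 135*u)*(1/136))) = 1/(G + (211/47 + (-55/136 - 135*u/136))) = 1/(G + (26111/6392 - 135*u/136)) = 1/(26111/6392 + G - 135*u/136))
l(k, -102) - 1*(-201556) = 6392/(26111 - 6345*(-102) + 6392*(-494)) - 1*(-201556) = 6392/(26111 + 647190 - 3157648) + 201556 = 6392/(-2484347) + 201556 = 6392*(-1/2484347) + 201556 = -6392/2484347 + 201556 = 500735037540/2484347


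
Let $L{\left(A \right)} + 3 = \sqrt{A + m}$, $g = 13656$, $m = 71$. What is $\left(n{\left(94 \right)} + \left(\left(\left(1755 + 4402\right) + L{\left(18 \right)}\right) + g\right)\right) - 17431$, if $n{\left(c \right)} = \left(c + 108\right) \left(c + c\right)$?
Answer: $40355 + \sqrt{89} \approx 40364.0$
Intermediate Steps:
$L{\left(A \right)} = -3 + \sqrt{71 + A}$ ($L{\left(A \right)} = -3 + \sqrt{A + 71} = -3 + \sqrt{71 + A}$)
$n{\left(c \right)} = 2 c \left(108 + c\right)$ ($n{\left(c \right)} = \left(108 + c\right) 2 c = 2 c \left(108 + c\right)$)
$\left(n{\left(94 \right)} + \left(\left(\left(1755 + 4402\right) + L{\left(18 \right)}\right) + g\right)\right) - 17431 = \left(2 \cdot 94 \left(108 + 94\right) + \left(\left(\left(1755 + 4402\right) - \left(3 - \sqrt{71 + 18}\right)\right) + 13656\right)\right) - 17431 = \left(2 \cdot 94 \cdot 202 + \left(\left(6157 - \left(3 - \sqrt{89}\right)\right) + 13656\right)\right) - 17431 = \left(37976 + \left(\left(6154 + \sqrt{89}\right) + 13656\right)\right) - 17431 = \left(37976 + \left(19810 + \sqrt{89}\right)\right) - 17431 = \left(57786 + \sqrt{89}\right) - 17431 = 40355 + \sqrt{89}$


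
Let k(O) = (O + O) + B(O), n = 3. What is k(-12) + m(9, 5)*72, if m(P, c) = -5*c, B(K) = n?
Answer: -1821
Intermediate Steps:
B(K) = 3
k(O) = 3 + 2*O (k(O) = (O + O) + 3 = 2*O + 3 = 3 + 2*O)
k(-12) + m(9, 5)*72 = (3 + 2*(-12)) - 5*5*72 = (3 - 24) - 25*72 = -21 - 1800 = -1821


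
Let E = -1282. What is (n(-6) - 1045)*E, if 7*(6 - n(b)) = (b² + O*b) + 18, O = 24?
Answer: 9208606/7 ≈ 1.3155e+6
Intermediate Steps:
n(b) = 24/7 - 24*b/7 - b²/7 (n(b) = 6 - ((b² + 24*b) + 18)/7 = 6 - (18 + b² + 24*b)/7 = 6 + (-18/7 - 24*b/7 - b²/7) = 24/7 - 24*b/7 - b²/7)
(n(-6) - 1045)*E = ((24/7 - 24/7*(-6) - ⅐*(-6)²) - 1045)*(-1282) = ((24/7 + 144/7 - ⅐*36) - 1045)*(-1282) = ((24/7 + 144/7 - 36/7) - 1045)*(-1282) = (132/7 - 1045)*(-1282) = -7183/7*(-1282) = 9208606/7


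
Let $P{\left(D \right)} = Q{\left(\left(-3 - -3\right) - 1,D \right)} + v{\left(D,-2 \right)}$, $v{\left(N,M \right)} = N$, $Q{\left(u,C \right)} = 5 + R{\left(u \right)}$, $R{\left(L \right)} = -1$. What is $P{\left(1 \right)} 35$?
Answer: $175$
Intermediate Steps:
$Q{\left(u,C \right)} = 4$ ($Q{\left(u,C \right)} = 5 - 1 = 4$)
$P{\left(D \right)} = 4 + D$
$P{\left(1 \right)} 35 = \left(4 + 1\right) 35 = 5 \cdot 35 = 175$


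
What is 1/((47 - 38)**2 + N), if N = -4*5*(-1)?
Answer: 1/101 ≈ 0.0099010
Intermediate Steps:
N = 20 (N = -20*(-1) = 20)
1/((47 - 38)**2 + N) = 1/((47 - 38)**2 + 20) = 1/(9**2 + 20) = 1/(81 + 20) = 1/101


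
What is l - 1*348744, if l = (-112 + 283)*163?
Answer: -320871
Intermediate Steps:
l = 27873 (l = 171*163 = 27873)
l - 1*348744 = 27873 - 1*348744 = 27873 - 348744 = -320871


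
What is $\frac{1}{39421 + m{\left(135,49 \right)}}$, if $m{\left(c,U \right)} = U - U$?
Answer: $\frac{1}{39421} \approx 2.5367 \cdot 10^{-5}$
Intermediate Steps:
$m{\left(c,U \right)} = 0$
$\frac{1}{39421 + m{\left(135,49 \right)}} = \frac{1}{39421 + 0} = \frac{1}{39421}$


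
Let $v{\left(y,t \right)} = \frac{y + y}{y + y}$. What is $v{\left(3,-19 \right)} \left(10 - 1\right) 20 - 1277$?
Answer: $-1097$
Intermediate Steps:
$v{\left(y,t \right)} = 1$ ($v{\left(y,t \right)} = \frac{2 y}{2 y} = 2 y \frac{1}{2 y} = 1$)
$v{\left(3,-19 \right)} \left(10 - 1\right) 20 - 1277 = 1 \left(10 - 1\right) 20 - 1277 = 1 \cdot 9 \cdot 20 - 1277 = 1 \cdot 180 - 1277 = 180 - 1277 = -1097$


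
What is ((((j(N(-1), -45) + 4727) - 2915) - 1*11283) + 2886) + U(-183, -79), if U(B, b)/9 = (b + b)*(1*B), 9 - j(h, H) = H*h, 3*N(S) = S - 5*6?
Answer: 253185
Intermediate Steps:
N(S) = -10 + S/3 (N(S) = (S - 5*6)/3 = (S - 30)/3 = (-30 + S)/3 = -10 + S/3)
j(h, H) = 9 - H*h
U(B, b) = 18*B*b (U(B, b) = 9*((b + b)*(1*B)) = 9*((2*b)*B) = 9*(2*B*b) = 18*B*b)
((((j(N(-1), -45) + 4727) - 2915) - 1*11283) + 2886) + U(-183, -79) = (((((9 - 1*(-45)*(-10 + (⅓)*(-1))) + 4727) - 2915) - 1*11283) + 2886) + 18*(-183)*(-79) = (((((9 - 1*(-45)*(-10 - ⅓)) + 4727) - 2915) - 11283) + 2886) + 260226 = (((((9 - 1*(-45)*(-31/3)) + 4727) - 2915) - 11283) + 2886) + 260226 = (((((9 - 465) + 4727) - 2915) - 11283) + 2886) + 260226 = ((((-456 + 4727) - 2915) - 11283) + 2886) + 260226 = (((4271 - 2915) - 11283) + 2886) + 260226 = ((1356 - 11283) + 2886) + 260226 = (-9927 + 2886) + 260226 = -7041 + 260226 = 253185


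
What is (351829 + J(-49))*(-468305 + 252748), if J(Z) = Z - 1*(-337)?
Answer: -75901284169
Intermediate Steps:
J(Z) = 337 + Z (J(Z) = Z + 337 = 337 + Z)
(351829 + J(-49))*(-468305 + 252748) = (351829 + (337 - 49))*(-468305 + 252748) = (351829 + 288)*(-215557) = 352117*(-215557) = -75901284169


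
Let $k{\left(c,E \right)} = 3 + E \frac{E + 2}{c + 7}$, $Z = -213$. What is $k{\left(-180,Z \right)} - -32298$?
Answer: $\frac{5543130}{173} \approx 32041.0$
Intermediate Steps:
$k{\left(c,E \right)} = 3 + \frac{E \left(2 + E\right)}{7 + c}$ ($k{\left(c,E \right)} = 3 + E \frac{2 + E}{7 + c} = 3 + \frac{E \left(2 + E\right)}{7 + c}$)
$k{\left(-180,Z \right)} - -32298 = \frac{21 + \left(-213\right)^{2} + 2 \left(-213\right) + 3 \left(-180\right)}{7 - 180} - -32298 = \frac{21 + 45369 - 426 - 540}{-173} + 32298 = \left(- \frac{1}{173}\right) 44424 + 32298 = - \frac{44424}{173} + 32298 = \frac{5543130}{173}$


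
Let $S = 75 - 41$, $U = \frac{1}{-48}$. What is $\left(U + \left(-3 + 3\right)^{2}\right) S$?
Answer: $- \frac{17}{24} \approx -0.70833$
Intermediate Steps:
$U = - \frac{1}{48} \approx -0.020833$
$S = 34$ ($S = 75 - 41 = 34$)
$\left(U + \left(-3 + 3\right)^{2}\right) S = \left(- \frac{1}{48} + \left(-3 + 3\right)^{2}\right) 34 = \left(- \frac{1}{48} + 0^{2}\right) 34 = \left(- \frac{1}{48} + 0\right) 34 = \left(- \frac{1}{48}\right) 34 = - \frac{17}{24}$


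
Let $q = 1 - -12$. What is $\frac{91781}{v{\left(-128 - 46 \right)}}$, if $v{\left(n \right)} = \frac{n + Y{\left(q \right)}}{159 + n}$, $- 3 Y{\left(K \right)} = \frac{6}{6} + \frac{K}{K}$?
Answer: $\frac{4130145}{524} \approx 7882.0$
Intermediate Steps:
$q = 13$ ($q = 1 + 12 = 13$)
$Y{\left(K \right)} = - \frac{2}{3}$ ($Y{\left(K \right)} = - \frac{\frac{6}{6} + \frac{K}{K}}{3} = - \frac{6 \cdot \frac{1}{6} + 1}{3} = - \frac{1 + 1}{3} = \left(- \frac{1}{3}\right) 2 = - \frac{2}{3}$)
$v{\left(n \right)} = \frac{- \frac{2}{3} + n}{159 + n}$ ($v{\left(n \right)} = \frac{n - \frac{2}{3}}{159 + n} = \frac{- \frac{2}{3} + n}{159 + n}$)
$\frac{91781}{v{\left(-128 - 46 \right)}} = \frac{91781}{\frac{1}{159 - 174} \left(- \frac{2}{3} - 174\right)} = \frac{91781}{\frac{1}{-15} \left(- \frac{524}{3}\right)} = \frac{91781}{\left(- \frac{1}{15}\right) \left(- \frac{524}{3}\right)} = \frac{91781}{\frac{524}{45}} = 91781 \cdot \frac{45}{524} = \frac{4130145}{524}$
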